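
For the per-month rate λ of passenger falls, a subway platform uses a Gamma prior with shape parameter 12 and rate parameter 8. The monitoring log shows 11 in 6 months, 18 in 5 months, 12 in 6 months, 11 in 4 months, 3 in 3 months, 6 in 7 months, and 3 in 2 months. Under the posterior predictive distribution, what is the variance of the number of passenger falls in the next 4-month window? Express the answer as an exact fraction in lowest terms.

Total count: 11 + 18 + 12 + 11 + 3 + 6 + 3 = 64.
Total exposure: 6 + 5 + 6 + 4 + 3 + 7 + 2 = 33 months.
Gamma(α, β) with Poisson data over total exposure Σt gives posterior Gamma(α+Σx, β+Σt) = Gamma(76, 41).
The posterior predictive for a window of length T is Negative Binomial with variance T·α'·(β'+T)/β'² = 4·76·45/1681 = 13680/1681.

13680/1681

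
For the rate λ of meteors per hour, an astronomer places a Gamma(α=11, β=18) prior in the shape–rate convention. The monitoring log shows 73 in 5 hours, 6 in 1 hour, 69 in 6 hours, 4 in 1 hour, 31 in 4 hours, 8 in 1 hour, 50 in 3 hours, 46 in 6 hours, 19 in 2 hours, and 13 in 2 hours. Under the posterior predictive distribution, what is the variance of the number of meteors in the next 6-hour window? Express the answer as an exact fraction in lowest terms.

Total count: 73 + 6 + 69 + 4 + 31 + 8 + 50 + 46 + 19 + 13 = 319.
Total exposure: 5 + 1 + 6 + 1 + 4 + 1 + 3 + 6 + 2 + 2 = 31 hours.
Gamma(α, β) with Poisson data over total exposure Σt gives posterior Gamma(α+Σx, β+Σt) = Gamma(330, 49).
The posterior predictive for a window of length T is Negative Binomial with variance T·α'·(β'+T)/β'² = 6·330·55/2401 = 108900/2401.

108900/2401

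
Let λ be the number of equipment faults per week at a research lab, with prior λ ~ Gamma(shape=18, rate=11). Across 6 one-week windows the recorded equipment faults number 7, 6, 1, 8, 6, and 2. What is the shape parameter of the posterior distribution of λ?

Total count: 7 + 6 + 1 + 8 + 6 + 2 = 30.
Total exposure: 6 weeks.
Gamma(α, β) with Poisson data over total exposure Σt gives posterior Gamma(α+Σx, β+Σt) = Gamma(48, 17).

48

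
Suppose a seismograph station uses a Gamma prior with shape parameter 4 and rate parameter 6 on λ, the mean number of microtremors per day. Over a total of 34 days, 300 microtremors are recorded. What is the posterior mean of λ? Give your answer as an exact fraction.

Total count 300 over total exposure 34 days.
The Gamma prior is conjugate for the Poisson rate, so λ | data ~ Gamma(4+300, 6+34) = Gamma(304, 40).
Posterior mean = α'/β' = 304/40 = 38/5.

38/5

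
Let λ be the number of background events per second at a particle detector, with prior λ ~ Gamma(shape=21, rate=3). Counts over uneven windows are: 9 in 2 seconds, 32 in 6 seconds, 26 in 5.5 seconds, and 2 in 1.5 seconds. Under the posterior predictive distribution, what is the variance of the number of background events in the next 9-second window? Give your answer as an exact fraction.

135/2

Total count: 9 + 32 + 26 + 2 = 69.
Total exposure: 2 + 6 + 5.5 + 1.5 = 15 seconds.
By Gamma–Poisson conjugacy, the posterior is Gamma(α + Σx, β + Σt) = Gamma(21 + 69, 3 + 15) = Gamma(90, 18).
The posterior predictive for a window of length T is Negative Binomial with variance T·α'·(β'+T)/β'² = 9·90·27/324 = 135/2.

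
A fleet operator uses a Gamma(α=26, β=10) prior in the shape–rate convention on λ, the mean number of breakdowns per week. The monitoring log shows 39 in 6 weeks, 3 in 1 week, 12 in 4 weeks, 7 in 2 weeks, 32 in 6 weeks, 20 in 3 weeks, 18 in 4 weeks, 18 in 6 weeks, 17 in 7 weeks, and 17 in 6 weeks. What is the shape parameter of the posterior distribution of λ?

Total count: 39 + 3 + 12 + 7 + 32 + 20 + 18 + 18 + 17 + 17 = 183.
Total exposure: 6 + 1 + 4 + 2 + 6 + 3 + 4 + 6 + 7 + 6 = 45 weeks.
Conjugate update: add total count to the shape and total exposure to the rate, giving Gamma(209, 55).

209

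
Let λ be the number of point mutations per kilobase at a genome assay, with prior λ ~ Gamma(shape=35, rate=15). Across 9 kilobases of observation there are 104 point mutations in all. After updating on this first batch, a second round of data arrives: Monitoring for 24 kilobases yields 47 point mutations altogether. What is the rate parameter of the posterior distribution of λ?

Total count 104 over total exposure 9 kilobases.
After the first batch: Gamma(35 + 104, 15 + 9) = Gamma(139, 24).
Total count 47 over total exposure 24 kilobases.
After the second batch: Gamma(139 + 47, 24 + 24) = Gamma(186, 48).

48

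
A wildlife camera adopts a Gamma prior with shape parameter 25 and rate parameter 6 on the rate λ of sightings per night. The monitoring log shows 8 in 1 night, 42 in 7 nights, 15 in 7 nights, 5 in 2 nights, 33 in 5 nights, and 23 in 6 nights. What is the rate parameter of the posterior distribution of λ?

34

Total count: 8 + 42 + 15 + 5 + 33 + 23 = 126.
Total exposure: 1 + 7 + 7 + 2 + 5 + 6 = 28 nights.
By Gamma–Poisson conjugacy, the posterior is Gamma(α + Σx, β + Σt) = Gamma(25 + 126, 6 + 28) = Gamma(151, 34).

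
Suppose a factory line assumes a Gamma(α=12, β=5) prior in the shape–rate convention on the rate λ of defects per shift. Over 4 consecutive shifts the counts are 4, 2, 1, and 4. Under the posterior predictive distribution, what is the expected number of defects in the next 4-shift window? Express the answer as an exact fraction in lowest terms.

92/9

Total count: 4 + 2 + 1 + 4 = 11.
Total exposure: 4 shifts.
Gamma(α, β) with Poisson data over total exposure Σt gives posterior Gamma(α+Σx, β+Σt) = Gamma(23, 9).
Predictive mean over a 4-shift window = T·E[λ|data] = 4·23/9 = 92/9.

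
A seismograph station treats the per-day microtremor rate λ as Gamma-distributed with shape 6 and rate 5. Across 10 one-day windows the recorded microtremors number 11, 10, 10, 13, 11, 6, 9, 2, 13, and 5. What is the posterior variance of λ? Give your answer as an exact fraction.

Total count: 11 + 10 + 10 + 13 + 11 + 6 + 9 + 2 + 13 + 5 = 90.
Total exposure: 10 days.
Posterior: α' = 6 + 90 = 96, β' = 5 + 10 = 15.
Posterior variance = α'/β'² = 96/225 = 32/75.

32/75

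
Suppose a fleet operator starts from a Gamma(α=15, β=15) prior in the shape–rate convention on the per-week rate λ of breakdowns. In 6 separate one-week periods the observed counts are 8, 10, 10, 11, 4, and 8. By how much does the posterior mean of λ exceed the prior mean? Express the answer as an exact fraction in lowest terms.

Total count: 8 + 10 + 10 + 11 + 4 + 8 = 51.
Total exposure: 6 weeks.
The Gamma prior is conjugate for the Poisson rate, so λ | data ~ Gamma(15+51, 15+6) = Gamma(66, 21).
Posterior mean = 66/21 = 22/7; prior mean = 15/15 = 1. Difference = 22/7 − 1 = 15/7.

15/7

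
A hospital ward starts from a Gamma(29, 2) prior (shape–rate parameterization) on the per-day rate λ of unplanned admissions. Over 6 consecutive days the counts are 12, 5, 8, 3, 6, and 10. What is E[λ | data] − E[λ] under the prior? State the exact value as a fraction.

-43/8

Total count: 12 + 5 + 8 + 3 + 6 + 10 = 44.
Total exposure: 6 days.
Gamma(α, β) with Poisson data over total exposure Σt gives posterior Gamma(α+Σx, β+Σt) = Gamma(73, 8).
Posterior mean = 73/8 = 73/8; prior mean = 29/2 = 29/2. Difference = 73/8 − 29/2 = -43/8.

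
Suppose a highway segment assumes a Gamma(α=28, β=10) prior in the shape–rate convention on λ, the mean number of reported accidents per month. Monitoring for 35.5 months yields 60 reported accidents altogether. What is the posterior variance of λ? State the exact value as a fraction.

Total count 60 over total exposure 35.5 months.
Posterior: α' = 28 + 60 = 88, β' = 10 + 35.5 = 91/2.
Posterior variance = α'/β'² = 88/(8281/4) = 352/8281.

352/8281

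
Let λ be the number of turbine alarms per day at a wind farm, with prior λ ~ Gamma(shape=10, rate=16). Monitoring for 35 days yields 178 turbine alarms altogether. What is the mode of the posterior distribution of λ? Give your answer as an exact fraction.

Total count 178 over total exposure 35 days.
The Gamma prior is conjugate for the Poisson rate, so λ | data ~ Gamma(10+178, 16+35) = Gamma(188, 51).
Posterior mode = (α'−1)/β' = 187/51 = 11/3.

11/3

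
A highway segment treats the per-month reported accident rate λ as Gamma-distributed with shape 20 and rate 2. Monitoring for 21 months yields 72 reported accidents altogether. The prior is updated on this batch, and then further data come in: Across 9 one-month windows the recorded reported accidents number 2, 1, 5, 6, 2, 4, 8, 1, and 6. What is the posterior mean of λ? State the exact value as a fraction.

127/32

Total count 72 over total exposure 21 months.
After the first batch: Gamma(20 + 72, 2 + 21) = Gamma(92, 23).
Total count: 2 + 1 + 5 + 6 + 2 + 4 + 8 + 1 + 6 = 35.
Total exposure: 9 months.
After the second batch: Gamma(92 + 35, 23 + 9) = Gamma(127, 32).
Posterior mean = α'/β' = 127/32.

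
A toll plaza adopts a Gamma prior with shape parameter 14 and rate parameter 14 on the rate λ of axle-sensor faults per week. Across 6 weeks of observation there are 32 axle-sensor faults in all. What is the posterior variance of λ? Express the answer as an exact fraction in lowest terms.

Total count 32 over total exposure 6 weeks.
The Gamma prior is conjugate for the Poisson rate, so λ | data ~ Gamma(14+32, 14+6) = Gamma(46, 20).
Posterior variance = α'/β'² = 46/400 = 23/200.

23/200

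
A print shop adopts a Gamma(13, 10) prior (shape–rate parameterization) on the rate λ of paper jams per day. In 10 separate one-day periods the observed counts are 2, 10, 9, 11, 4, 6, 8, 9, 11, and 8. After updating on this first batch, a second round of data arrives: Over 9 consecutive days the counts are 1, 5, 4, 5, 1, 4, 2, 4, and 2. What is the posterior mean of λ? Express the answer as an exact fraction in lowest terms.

Total count: 2 + 10 + 9 + 11 + 4 + 6 + 8 + 9 + 11 + 8 = 78.
Total exposure: 10 days.
After the first batch: Gamma(13 + 78, 10 + 10) = Gamma(91, 20).
Total count: 1 + 5 + 4 + 5 + 1 + 4 + 2 + 4 + 2 = 28.
Total exposure: 9 days.
After the second batch: Gamma(91 + 28, 20 + 9) = Gamma(119, 29).
Posterior mean = α'/β' = 119/29.

119/29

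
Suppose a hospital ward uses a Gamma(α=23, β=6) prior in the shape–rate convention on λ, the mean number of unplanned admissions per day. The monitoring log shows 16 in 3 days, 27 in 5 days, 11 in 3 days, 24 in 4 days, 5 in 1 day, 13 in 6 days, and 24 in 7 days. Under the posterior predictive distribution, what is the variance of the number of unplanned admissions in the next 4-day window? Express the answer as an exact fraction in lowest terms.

Total count: 16 + 27 + 11 + 24 + 5 + 13 + 24 = 120.
Total exposure: 3 + 5 + 3 + 4 + 1 + 6 + 7 = 29 days.
Posterior: α' = 23 + 120 = 143, β' = 6 + 29 = 35.
The posterior predictive for a window of length T is Negative Binomial with variance T·α'·(β'+T)/β'² = 4·143·39/1225 = 22308/1225.

22308/1225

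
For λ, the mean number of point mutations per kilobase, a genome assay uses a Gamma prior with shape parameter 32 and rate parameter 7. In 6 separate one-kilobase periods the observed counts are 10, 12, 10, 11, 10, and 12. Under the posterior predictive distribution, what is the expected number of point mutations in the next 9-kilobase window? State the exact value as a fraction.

873/13

Total count: 10 + 12 + 10 + 11 + 10 + 12 = 65.
Total exposure: 6 kilobases.
The Gamma prior is conjugate for the Poisson rate, so λ | data ~ Gamma(32+65, 7+6) = Gamma(97, 13).
Predictive mean over a 9-kilobase window = T·E[λ|data] = 9·97/13 = 873/13.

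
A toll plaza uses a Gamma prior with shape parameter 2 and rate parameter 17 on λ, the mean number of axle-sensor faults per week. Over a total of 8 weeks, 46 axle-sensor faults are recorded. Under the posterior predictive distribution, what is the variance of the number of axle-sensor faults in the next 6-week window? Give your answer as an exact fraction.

8928/625

Total count 46 over total exposure 8 weeks.
Conjugate update: add total count to the shape and total exposure to the rate, giving Gamma(48, 25).
The posterior predictive for a window of length T is Negative Binomial with variance T·α'·(β'+T)/β'² = 6·48·31/625 = 8928/625.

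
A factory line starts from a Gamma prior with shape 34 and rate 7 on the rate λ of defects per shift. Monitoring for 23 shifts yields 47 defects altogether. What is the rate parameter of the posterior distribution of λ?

Total count 47 over total exposure 23 shifts.
The Gamma prior is conjugate for the Poisson rate, so λ | data ~ Gamma(34+47, 7+23) = Gamma(81, 30).

30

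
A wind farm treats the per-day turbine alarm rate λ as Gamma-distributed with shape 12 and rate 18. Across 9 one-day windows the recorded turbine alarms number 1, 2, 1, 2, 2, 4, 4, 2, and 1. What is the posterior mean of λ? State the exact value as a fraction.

Total count: 1 + 2 + 1 + 2 + 2 + 4 + 4 + 2 + 1 = 19.
Total exposure: 9 days.
By Gamma–Poisson conjugacy, the posterior is Gamma(α + Σx, β + Σt) = Gamma(12 + 19, 18 + 9) = Gamma(31, 27).
Posterior mean = α'/β' = 31/27.

31/27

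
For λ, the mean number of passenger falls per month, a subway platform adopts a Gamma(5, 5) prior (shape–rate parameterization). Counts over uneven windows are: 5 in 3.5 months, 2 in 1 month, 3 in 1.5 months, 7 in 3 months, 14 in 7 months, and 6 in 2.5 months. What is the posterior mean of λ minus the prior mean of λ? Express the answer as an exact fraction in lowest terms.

Total count: 5 + 2 + 3 + 7 + 14 + 6 = 37.
Total exposure: 3.5 + 1 + 1.5 + 3 + 7 + 2.5 = 18.5 months.
The Gamma prior is conjugate for the Poisson rate, so λ | data ~ Gamma(5+37, 5+18.5) = Gamma(42, 47/2).
Posterior mean = 42/(47/2) = 84/47; prior mean = 5/5 = 1. Difference = 84/47 − 1 = 37/47.

37/47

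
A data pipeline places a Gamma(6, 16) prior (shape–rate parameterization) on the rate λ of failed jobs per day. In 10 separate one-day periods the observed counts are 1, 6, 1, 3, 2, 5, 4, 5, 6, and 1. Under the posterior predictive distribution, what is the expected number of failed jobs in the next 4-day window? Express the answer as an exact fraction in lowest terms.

80/13

Total count: 1 + 6 + 1 + 3 + 2 + 5 + 4 + 5 + 6 + 1 = 34.
Total exposure: 10 days.
Conjugate update: add total count to the shape and total exposure to the rate, giving Gamma(40, 26).
Predictive mean over a 4-day window = T·E[λ|data] = 4·40/26 = 80/13.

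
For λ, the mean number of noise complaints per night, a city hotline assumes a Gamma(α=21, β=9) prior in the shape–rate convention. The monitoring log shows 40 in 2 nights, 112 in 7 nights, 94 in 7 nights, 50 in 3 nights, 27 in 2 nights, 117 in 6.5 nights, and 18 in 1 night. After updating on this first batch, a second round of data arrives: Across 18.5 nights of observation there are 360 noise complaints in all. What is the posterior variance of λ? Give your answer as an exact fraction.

Total count: 40 + 112 + 94 + 50 + 27 + 117 + 18 = 458.
Total exposure: 2 + 7 + 7 + 3 + 2 + 6.5 + 1 = 28.5 nights.
After the first batch: Gamma(21 + 458, 9 + 28.5) = Gamma(479, 75/2).
Total count 360 over total exposure 18.5 nights.
After the second batch: Gamma(479 + 360, 75/2 + 18.5) = Gamma(839, 56).
Posterior variance = α'/β'² = 839/3136.

839/3136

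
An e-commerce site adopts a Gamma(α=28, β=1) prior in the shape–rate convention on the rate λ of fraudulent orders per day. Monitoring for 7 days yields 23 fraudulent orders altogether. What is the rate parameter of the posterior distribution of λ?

8

Total count 23 over total exposure 7 days.
Posterior: α' = 28 + 23 = 51, β' = 1 + 7 = 8.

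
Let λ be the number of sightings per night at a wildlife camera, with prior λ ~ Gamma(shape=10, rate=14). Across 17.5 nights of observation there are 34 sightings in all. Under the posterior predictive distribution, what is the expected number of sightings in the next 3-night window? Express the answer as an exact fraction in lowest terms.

88/21

Total count 34 over total exposure 17.5 nights.
By Gamma–Poisson conjugacy, the posterior is Gamma(α + Σx, β + Σt) = Gamma(10 + 34, 14 + 17.5) = Gamma(44, 63/2).
Predictive mean over a 3-night window = T·E[λ|data] = 3·44/(63/2) = 88/21.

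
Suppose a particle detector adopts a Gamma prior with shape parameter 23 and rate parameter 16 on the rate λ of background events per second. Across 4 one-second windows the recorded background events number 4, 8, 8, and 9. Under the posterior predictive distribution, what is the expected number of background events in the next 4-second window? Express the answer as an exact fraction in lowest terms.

52/5

Total count: 4 + 8 + 8 + 9 = 29.
Total exposure: 4 seconds.
The Gamma prior is conjugate for the Poisson rate, so λ | data ~ Gamma(23+29, 16+4) = Gamma(52, 20).
Predictive mean over a 4-second window = T·E[λ|data] = 4·52/20 = 52/5.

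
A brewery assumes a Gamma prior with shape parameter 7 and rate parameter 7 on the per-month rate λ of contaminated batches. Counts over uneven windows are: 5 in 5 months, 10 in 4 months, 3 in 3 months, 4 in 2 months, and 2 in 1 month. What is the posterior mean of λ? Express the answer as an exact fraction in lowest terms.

Total count: 5 + 10 + 3 + 4 + 2 = 24.
Total exposure: 5 + 4 + 3 + 2 + 1 = 15 months.
Posterior: α' = 7 + 24 = 31, β' = 7 + 15 = 22.
Posterior mean = α'/β' = 31/22.

31/22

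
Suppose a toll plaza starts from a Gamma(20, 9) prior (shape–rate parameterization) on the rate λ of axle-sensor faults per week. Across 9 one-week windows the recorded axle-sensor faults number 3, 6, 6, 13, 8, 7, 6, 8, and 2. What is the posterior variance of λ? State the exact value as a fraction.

79/324

Total count: 3 + 6 + 6 + 13 + 8 + 7 + 6 + 8 + 2 = 59.
Total exposure: 9 weeks.
Gamma(α, β) with Poisson data over total exposure Σt gives posterior Gamma(α+Σx, β+Σt) = Gamma(79, 18).
Posterior variance = α'/β'² = 79/324.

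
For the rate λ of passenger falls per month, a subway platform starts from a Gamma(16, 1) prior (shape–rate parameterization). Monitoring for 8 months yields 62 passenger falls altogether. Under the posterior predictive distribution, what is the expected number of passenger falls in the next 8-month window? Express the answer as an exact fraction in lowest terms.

208/3

Total count 62 over total exposure 8 months.
The Gamma prior is conjugate for the Poisson rate, so λ | data ~ Gamma(16+62, 1+8) = Gamma(78, 9).
Predictive mean over an 8-month window = T·E[λ|data] = 8·78/9 = 208/3.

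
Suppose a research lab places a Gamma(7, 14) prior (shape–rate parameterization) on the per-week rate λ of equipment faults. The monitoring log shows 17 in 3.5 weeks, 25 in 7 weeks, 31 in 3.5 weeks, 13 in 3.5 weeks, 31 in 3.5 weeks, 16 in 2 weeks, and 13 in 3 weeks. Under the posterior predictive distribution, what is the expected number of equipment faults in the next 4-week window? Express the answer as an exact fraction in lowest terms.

Total count: 17 + 25 + 31 + 13 + 31 + 16 + 13 = 146.
Total exposure: 3.5 + 7 + 3.5 + 3.5 + 3.5 + 2 + 3 = 26 weeks.
The Gamma prior is conjugate for the Poisson rate, so λ | data ~ Gamma(7+146, 14+26) = Gamma(153, 40).
Predictive mean over a 4-week window = T·E[λ|data] = 4·153/40 = 153/10.

153/10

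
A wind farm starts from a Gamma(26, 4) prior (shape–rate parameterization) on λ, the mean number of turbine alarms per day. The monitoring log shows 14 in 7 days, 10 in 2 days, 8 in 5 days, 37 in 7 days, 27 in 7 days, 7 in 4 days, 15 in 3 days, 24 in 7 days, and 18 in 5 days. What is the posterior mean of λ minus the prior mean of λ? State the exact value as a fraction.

-97/34

Total count: 14 + 10 + 8 + 37 + 27 + 7 + 15 + 24 + 18 = 160.
Total exposure: 7 + 2 + 5 + 7 + 7 + 4 + 3 + 7 + 5 = 47 days.
Conjugate update: add total count to the shape and total exposure to the rate, giving Gamma(186, 51).
Posterior mean = 186/51 = 62/17; prior mean = 26/4 = 13/2. Difference = 62/17 − 13/2 = -97/34.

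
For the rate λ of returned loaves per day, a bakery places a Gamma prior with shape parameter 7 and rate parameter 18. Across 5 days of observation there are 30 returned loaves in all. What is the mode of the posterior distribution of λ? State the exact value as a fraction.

36/23

Total count 30 over total exposure 5 days.
Posterior: α' = 7 + 30 = 37, β' = 18 + 5 = 23.
Posterior mode = (α'−1)/β' = 36/23.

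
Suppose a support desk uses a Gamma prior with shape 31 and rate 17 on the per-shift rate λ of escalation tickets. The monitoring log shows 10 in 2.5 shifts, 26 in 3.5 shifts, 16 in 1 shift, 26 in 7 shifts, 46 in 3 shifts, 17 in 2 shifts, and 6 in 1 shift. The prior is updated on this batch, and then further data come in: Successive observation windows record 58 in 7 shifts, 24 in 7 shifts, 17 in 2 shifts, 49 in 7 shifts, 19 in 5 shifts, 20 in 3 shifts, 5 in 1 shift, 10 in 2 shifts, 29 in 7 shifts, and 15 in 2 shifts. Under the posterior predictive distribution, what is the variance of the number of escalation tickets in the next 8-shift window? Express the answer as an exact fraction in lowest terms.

1166/25

Total count: 10 + 26 + 16 + 26 + 46 + 17 + 6 = 147.
Total exposure: 2.5 + 3.5 + 1 + 7 + 3 + 2 + 1 = 20 shifts.
After the first batch: Gamma(31 + 147, 17 + 20) = Gamma(178, 37).
Total count: 58 + 24 + 17 + 49 + 19 + 20 + 5 + 10 + 29 + 15 = 246.
Total exposure: 7 + 7 + 2 + 7 + 5 + 3 + 1 + 2 + 7 + 2 = 43 shifts.
After the second batch: Gamma(178 + 246, 37 + 43) = Gamma(424, 80).
The posterior predictive for a window of length T is Negative Binomial with variance T·α'·(β'+T)/β'² = 8·424·88/6400 = 1166/25.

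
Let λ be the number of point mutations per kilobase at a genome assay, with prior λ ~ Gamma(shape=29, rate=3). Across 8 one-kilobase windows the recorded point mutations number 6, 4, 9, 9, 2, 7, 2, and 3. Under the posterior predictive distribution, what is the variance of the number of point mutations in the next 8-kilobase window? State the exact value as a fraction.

Total count: 6 + 4 + 9 + 9 + 2 + 7 + 2 + 3 = 42.
Total exposure: 8 kilobases.
Posterior: α' = 29 + 42 = 71, β' = 3 + 8 = 11.
The posterior predictive for a window of length T is Negative Binomial with variance T·α'·(β'+T)/β'² = 8·71·19/121 = 10792/121.

10792/121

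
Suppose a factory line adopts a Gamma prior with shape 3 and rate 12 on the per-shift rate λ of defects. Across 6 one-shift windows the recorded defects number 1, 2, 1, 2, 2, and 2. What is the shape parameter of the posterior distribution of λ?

13

Total count: 1 + 2 + 1 + 2 + 2 + 2 = 10.
Total exposure: 6 shifts.
The Gamma prior is conjugate for the Poisson rate, so λ | data ~ Gamma(3+10, 12+6) = Gamma(13, 18).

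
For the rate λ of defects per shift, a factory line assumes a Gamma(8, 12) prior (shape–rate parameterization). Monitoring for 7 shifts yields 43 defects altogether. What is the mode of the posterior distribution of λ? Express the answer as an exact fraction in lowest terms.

50/19

Total count 43 over total exposure 7 shifts.
The Gamma prior is conjugate for the Poisson rate, so λ | data ~ Gamma(8+43, 12+7) = Gamma(51, 19).
Posterior mode = (α'−1)/β' = 50/19.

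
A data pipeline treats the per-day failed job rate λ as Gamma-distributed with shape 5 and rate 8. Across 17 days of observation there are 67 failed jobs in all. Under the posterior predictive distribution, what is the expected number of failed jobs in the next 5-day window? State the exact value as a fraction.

Total count 67 over total exposure 17 days.
By Gamma–Poisson conjugacy, the posterior is Gamma(α + Σx, β + Σt) = Gamma(5 + 67, 8 + 17) = Gamma(72, 25).
Predictive mean over a 5-day window = T·E[λ|data] = 5·72/25 = 72/5.

72/5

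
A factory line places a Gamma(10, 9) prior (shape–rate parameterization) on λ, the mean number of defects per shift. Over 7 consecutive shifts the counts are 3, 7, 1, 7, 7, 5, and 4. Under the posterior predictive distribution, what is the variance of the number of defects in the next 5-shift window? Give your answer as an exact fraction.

Total count: 3 + 7 + 1 + 7 + 7 + 5 + 4 = 34.
Total exposure: 7 shifts.
By Gamma–Poisson conjugacy, the posterior is Gamma(α + Σx, β + Σt) = Gamma(10 + 34, 9 + 7) = Gamma(44, 16).
The posterior predictive for a window of length T is Negative Binomial with variance T·α'·(β'+T)/β'² = 5·44·21/256 = 1155/64.

1155/64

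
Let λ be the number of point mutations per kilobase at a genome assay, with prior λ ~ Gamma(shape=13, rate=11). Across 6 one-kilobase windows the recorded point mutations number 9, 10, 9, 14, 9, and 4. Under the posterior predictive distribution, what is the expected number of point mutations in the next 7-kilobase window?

28

Total count: 9 + 10 + 9 + 14 + 9 + 4 = 55.
Total exposure: 6 kilobases.
The Gamma prior is conjugate for the Poisson rate, so λ | data ~ Gamma(13+55, 11+6) = Gamma(68, 17).
Predictive mean over a 7-kilobase window = T·E[λ|data] = 7·68/17 = 28.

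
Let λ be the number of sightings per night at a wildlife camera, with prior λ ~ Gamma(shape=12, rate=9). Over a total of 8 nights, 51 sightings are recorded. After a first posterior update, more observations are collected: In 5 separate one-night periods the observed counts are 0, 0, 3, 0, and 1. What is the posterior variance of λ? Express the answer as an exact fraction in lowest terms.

Total count 51 over total exposure 8 nights.
After the first batch: Gamma(12 + 51, 9 + 8) = Gamma(63, 17).
Total count: 0 + 0 + 3 + 0 + 1 = 4.
Total exposure: 5 nights.
After the second batch: Gamma(63 + 4, 17 + 5) = Gamma(67, 22).
Posterior variance = α'/β'² = 67/484.

67/484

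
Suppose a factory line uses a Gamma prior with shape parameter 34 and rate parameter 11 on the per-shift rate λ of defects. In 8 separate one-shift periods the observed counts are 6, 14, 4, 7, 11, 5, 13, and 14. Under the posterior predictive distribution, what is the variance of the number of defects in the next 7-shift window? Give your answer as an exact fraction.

19656/361

Total count: 6 + 14 + 4 + 7 + 11 + 5 + 13 + 14 = 74.
Total exposure: 8 shifts.
The Gamma prior is conjugate for the Poisson rate, so λ | data ~ Gamma(34+74, 11+8) = Gamma(108, 19).
The posterior predictive for a window of length T is Negative Binomial with variance T·α'·(β'+T)/β'² = 7·108·26/361 = 19656/361.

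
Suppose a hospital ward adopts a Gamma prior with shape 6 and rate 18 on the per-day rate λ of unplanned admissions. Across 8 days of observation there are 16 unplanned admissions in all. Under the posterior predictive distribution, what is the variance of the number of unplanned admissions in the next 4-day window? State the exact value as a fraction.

660/169

Total count 16 over total exposure 8 days.
The Gamma prior is conjugate for the Poisson rate, so λ | data ~ Gamma(6+16, 18+8) = Gamma(22, 26).
The posterior predictive for a window of length T is Negative Binomial with variance T·α'·(β'+T)/β'² = 4·22·30/676 = 660/169.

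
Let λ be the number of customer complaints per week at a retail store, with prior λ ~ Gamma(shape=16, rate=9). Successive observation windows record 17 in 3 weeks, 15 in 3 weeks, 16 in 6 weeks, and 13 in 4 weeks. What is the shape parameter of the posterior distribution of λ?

Total count: 17 + 15 + 16 + 13 = 61.
Total exposure: 3 + 3 + 6 + 4 = 16 weeks.
Conjugate update: add total count to the shape and total exposure to the rate, giving Gamma(77, 25).

77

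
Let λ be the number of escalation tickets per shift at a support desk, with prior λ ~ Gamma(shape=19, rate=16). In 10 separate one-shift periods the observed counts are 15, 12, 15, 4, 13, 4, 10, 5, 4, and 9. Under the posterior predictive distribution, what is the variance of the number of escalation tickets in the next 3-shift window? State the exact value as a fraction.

4785/338

Total count: 15 + 12 + 15 + 4 + 13 + 4 + 10 + 5 + 4 + 9 = 91.
Total exposure: 10 shifts.
Conjugate update: add total count to the shape and total exposure to the rate, giving Gamma(110, 26).
The posterior predictive for a window of length T is Negative Binomial with variance T·α'·(β'+T)/β'² = 3·110·29/676 = 4785/338.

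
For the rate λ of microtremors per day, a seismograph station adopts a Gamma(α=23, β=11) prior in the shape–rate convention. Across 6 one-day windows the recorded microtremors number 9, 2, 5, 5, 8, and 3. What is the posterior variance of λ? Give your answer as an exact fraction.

Total count: 9 + 2 + 5 + 5 + 8 + 3 = 32.
Total exposure: 6 days.
Conjugate update: add total count to the shape and total exposure to the rate, giving Gamma(55, 17).
Posterior variance = α'/β'² = 55/289.

55/289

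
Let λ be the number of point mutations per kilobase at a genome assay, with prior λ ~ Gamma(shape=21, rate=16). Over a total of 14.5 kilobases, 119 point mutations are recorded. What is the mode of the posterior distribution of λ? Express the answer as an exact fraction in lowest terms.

278/61

Total count 119 over total exposure 14.5 kilobases.
Posterior: α' = 21 + 119 = 140, β' = 16 + 14.5 = 61/2.
Posterior mode = (α'−1)/β' = 139/(61/2) = 278/61.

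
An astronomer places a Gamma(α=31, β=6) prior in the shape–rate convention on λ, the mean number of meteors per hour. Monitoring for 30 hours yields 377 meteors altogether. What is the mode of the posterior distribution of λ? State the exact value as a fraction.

407/36

Total count 377 over total exposure 30 hours.
The Gamma prior is conjugate for the Poisson rate, so λ | data ~ Gamma(31+377, 6+30) = Gamma(408, 36).
Posterior mode = (α'−1)/β' = 407/36.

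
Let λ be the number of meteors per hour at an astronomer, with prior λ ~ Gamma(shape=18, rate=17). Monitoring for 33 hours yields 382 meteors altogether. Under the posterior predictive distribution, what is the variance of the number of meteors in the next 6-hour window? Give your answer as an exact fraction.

1344/25

Total count 382 over total exposure 33 hours.
Gamma(α, β) with Poisson data over total exposure Σt gives posterior Gamma(α+Σx, β+Σt) = Gamma(400, 50).
The posterior predictive for a window of length T is Negative Binomial with variance T·α'·(β'+T)/β'² = 6·400·56/2500 = 1344/25.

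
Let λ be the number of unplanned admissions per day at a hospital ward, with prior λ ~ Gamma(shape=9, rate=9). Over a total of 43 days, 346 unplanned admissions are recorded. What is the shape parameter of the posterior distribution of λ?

Total count 346 over total exposure 43 days.
Conjugate update: add total count to the shape and total exposure to the rate, giving Gamma(355, 52).

355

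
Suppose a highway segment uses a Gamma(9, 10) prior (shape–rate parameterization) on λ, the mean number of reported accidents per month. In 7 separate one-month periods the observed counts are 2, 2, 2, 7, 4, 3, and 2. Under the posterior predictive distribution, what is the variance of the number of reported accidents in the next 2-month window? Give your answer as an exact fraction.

Total count: 2 + 2 + 2 + 7 + 4 + 3 + 2 = 22.
Total exposure: 7 months.
The Gamma prior is conjugate for the Poisson rate, so λ | data ~ Gamma(9+22, 10+7) = Gamma(31, 17).
The posterior predictive for a window of length T is Negative Binomial with variance T·α'·(β'+T)/β'² = 2·31·19/289 = 1178/289.

1178/289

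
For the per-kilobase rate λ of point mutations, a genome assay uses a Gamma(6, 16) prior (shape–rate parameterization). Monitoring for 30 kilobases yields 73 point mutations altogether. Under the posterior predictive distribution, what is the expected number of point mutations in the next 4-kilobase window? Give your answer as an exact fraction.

158/23

Total count 73 over total exposure 30 kilobases.
Gamma(α, β) with Poisson data over total exposure Σt gives posterior Gamma(α+Σx, β+Σt) = Gamma(79, 46).
Predictive mean over a 4-kilobase window = T·E[λ|data] = 4·79/46 = 158/23.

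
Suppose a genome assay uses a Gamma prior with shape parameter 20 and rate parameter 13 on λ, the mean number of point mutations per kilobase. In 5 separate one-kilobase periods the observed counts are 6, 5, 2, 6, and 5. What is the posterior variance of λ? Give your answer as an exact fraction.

Total count: 6 + 5 + 2 + 6 + 5 = 24.
Total exposure: 5 kilobases.
Conjugate update: add total count to the shape and total exposure to the rate, giving Gamma(44, 18).
Posterior variance = α'/β'² = 44/324 = 11/81.

11/81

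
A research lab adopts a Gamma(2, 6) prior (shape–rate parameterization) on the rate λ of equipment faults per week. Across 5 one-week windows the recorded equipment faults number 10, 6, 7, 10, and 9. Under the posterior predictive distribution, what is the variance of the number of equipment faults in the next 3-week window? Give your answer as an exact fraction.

168/11

Total count: 10 + 6 + 7 + 10 + 9 = 42.
Total exposure: 5 weeks.
The Gamma prior is conjugate for the Poisson rate, so λ | data ~ Gamma(2+42, 6+5) = Gamma(44, 11).
The posterior predictive for a window of length T is Negative Binomial with variance T·α'·(β'+T)/β'² = 3·44·14/121 = 168/11.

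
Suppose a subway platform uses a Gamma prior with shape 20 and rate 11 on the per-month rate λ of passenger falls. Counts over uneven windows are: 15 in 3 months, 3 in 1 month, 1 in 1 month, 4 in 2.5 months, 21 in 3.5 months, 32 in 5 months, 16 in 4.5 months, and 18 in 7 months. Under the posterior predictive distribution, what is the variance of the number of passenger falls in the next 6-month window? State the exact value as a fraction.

Total count: 15 + 3 + 1 + 4 + 21 + 32 + 16 + 18 = 110.
Total exposure: 3 + 1 + 1 + 2.5 + 3.5 + 5 + 4.5 + 7 = 27.5 months.
Posterior: α' = 20 + 110 = 130, β' = 11 + 27.5 = 77/2.
The posterior predictive for a window of length T is Negative Binomial with variance T·α'·(β'+T)/β'² = 6·130·(89/2)/(5929/4) = 138840/5929.

138840/5929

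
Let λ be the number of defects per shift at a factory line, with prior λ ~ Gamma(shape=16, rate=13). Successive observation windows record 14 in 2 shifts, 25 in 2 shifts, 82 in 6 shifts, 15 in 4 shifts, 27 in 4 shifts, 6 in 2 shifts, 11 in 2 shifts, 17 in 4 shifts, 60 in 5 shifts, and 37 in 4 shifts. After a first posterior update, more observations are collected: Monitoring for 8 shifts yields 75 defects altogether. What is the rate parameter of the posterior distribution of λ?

56

Total count: 14 + 25 + 82 + 15 + 27 + 6 + 11 + 17 + 60 + 37 = 294.
Total exposure: 2 + 2 + 6 + 4 + 4 + 2 + 2 + 4 + 5 + 4 = 35 shifts.
After the first batch: Gamma(16 + 294, 13 + 35) = Gamma(310, 48).
Total count 75 over total exposure 8 shifts.
After the second batch: Gamma(310 + 75, 48 + 8) = Gamma(385, 56).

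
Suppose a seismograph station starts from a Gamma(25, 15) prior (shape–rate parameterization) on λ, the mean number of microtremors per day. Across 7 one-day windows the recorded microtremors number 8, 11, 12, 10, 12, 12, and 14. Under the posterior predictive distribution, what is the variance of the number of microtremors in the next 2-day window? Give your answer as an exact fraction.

Total count: 8 + 11 + 12 + 10 + 12 + 12 + 14 = 79.
Total exposure: 7 days.
The Gamma prior is conjugate for the Poisson rate, so λ | data ~ Gamma(25+79, 15+7) = Gamma(104, 22).
The posterior predictive for a window of length T is Negative Binomial with variance T·α'·(β'+T)/β'² = 2·104·24/484 = 1248/121.

1248/121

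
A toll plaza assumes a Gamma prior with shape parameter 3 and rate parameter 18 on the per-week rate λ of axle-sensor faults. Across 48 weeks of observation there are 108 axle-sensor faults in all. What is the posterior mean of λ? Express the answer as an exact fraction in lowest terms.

Total count 108 over total exposure 48 weeks.
Gamma(α, β) with Poisson data over total exposure Σt gives posterior Gamma(α+Σx, β+Σt) = Gamma(111, 66).
Posterior mean = α'/β' = 111/66 = 37/22.

37/22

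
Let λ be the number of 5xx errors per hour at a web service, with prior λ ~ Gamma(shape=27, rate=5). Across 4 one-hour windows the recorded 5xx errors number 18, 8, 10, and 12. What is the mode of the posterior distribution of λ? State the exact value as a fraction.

Total count: 18 + 8 + 10 + 12 = 48.
Total exposure: 4 hours.
The Gamma prior is conjugate for the Poisson rate, so λ | data ~ Gamma(27+48, 5+4) = Gamma(75, 9).
Posterior mode = (α'−1)/β' = 74/9.

74/9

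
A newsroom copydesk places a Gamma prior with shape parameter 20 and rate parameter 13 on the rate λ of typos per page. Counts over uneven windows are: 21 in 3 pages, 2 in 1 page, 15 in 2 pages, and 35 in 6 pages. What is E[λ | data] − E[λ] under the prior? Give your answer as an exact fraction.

709/325

Total count: 21 + 2 + 15 + 35 = 73.
Total exposure: 3 + 1 + 2 + 6 = 12 pages.
Conjugate update: add total count to the shape and total exposure to the rate, giving Gamma(93, 25).
Posterior mean = 93/25 = 93/25; prior mean = 20/13 = 20/13. Difference = 93/25 − 20/13 = 709/325.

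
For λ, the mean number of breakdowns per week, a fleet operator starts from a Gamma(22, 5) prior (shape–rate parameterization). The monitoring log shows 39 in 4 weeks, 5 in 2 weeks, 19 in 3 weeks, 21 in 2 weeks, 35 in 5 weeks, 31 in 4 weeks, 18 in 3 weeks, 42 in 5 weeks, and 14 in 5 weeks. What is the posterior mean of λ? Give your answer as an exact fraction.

123/19

Total count: 39 + 5 + 19 + 21 + 35 + 31 + 18 + 42 + 14 = 224.
Total exposure: 4 + 2 + 3 + 2 + 5 + 4 + 3 + 5 + 5 = 33 weeks.
Gamma(α, β) with Poisson data over total exposure Σt gives posterior Gamma(α+Σx, β+Σt) = Gamma(246, 38).
Posterior mean = α'/β' = 246/38 = 123/19.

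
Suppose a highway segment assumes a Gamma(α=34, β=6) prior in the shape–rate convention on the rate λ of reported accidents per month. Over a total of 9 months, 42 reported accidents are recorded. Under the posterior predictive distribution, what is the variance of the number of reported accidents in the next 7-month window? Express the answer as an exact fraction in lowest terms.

Total count 42 over total exposure 9 months.
Posterior: α' = 34 + 42 = 76, β' = 6 + 9 = 15.
The posterior predictive for a window of length T is Negative Binomial with variance T·α'·(β'+T)/β'² = 7·76·22/225 = 11704/225.

11704/225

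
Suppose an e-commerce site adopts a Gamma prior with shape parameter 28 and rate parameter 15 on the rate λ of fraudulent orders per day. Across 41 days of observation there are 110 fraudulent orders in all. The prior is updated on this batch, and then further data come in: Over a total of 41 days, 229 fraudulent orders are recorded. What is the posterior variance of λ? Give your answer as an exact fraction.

Total count 110 over total exposure 41 days.
After the first batch: Gamma(28 + 110, 15 + 41) = Gamma(138, 56).
Total count 229 over total exposure 41 days.
After the second batch: Gamma(138 + 229, 56 + 41) = Gamma(367, 97).
Posterior variance = α'/β'² = 367/9409.

367/9409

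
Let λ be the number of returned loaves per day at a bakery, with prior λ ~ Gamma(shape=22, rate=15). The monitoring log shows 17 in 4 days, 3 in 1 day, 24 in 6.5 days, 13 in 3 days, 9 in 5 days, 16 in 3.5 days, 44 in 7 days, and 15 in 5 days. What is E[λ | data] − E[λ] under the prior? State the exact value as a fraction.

Total count: 17 + 3 + 24 + 13 + 9 + 16 + 44 + 15 = 141.
Total exposure: 4 + 1 + 6.5 + 3 + 5 + 3.5 + 7 + 5 = 35 days.
Gamma(α, β) with Poisson data over total exposure Σt gives posterior Gamma(α+Σx, β+Σt) = Gamma(163, 50).
Posterior mean = 163/50 = 163/50; prior mean = 22/15 = 22/15. Difference = 163/50 − 22/15 = 269/150.

269/150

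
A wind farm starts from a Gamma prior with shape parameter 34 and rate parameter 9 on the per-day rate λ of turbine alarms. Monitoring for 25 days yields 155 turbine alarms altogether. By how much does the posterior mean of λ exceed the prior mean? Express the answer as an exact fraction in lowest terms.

545/306

Total count 155 over total exposure 25 days.
Posterior: α' = 34 + 155 = 189, β' = 9 + 25 = 34.
Posterior mean = 189/34 = 189/34; prior mean = 34/9 = 34/9. Difference = 189/34 − 34/9 = 545/306.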